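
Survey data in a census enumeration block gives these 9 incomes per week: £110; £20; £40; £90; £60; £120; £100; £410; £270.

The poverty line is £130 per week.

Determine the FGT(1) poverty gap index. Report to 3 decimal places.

0.316

Poor units: £20, £40, £60, £90, £100, £110, £120 (q = 7 of N = 9).
Shortfall ratios: (130−20)/130 = 0.8462; (130−40)/130 = 0.6923; (130−60)/130 = 0.5385; (130−90)/130 = 0.3077; (130−100)/130 = 0.2308; (130−110)/130 = 0.1538; (130−120)/130 = 0.0769.
Σ = 2.846154. Dividing by the full population N = 9 gives P₁ = 0.316.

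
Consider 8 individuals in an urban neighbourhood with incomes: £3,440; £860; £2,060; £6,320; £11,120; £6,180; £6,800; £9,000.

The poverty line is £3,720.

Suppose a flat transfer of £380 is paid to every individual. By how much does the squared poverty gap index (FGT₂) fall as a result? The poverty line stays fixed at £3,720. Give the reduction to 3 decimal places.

0.029

Before: below the line — £860, £2,060, £3,440; squared poverty gap index (FGT₂) = 0.09948.
After the £380 transfer: below the line — £1,240, £2,440; squared poverty gap index (FGT₂) = 0.07035.
Reduction = 0.09948 − 0.07035 = 0.029.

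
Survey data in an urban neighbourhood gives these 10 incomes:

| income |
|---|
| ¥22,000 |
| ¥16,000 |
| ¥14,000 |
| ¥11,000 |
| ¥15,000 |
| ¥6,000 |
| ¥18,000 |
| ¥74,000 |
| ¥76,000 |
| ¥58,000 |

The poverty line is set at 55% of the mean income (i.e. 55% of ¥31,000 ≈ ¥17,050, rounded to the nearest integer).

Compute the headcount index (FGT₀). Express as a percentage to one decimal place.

5 of the 10 people have income below ¥17,050.
H = 5/10 = 50.0%.

50.0%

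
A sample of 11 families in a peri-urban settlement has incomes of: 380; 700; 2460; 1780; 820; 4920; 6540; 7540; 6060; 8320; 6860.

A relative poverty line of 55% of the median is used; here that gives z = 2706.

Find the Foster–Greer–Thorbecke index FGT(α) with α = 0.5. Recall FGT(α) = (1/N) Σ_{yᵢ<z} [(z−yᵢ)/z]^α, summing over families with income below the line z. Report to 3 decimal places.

Below the line: 380, 700, 820, 1780, 2460 (q = 5 of N = 11).
Shortfall ratios: (2706−380)/2706 = 0.8596; (2706−700)/2706 = 0.7413; (2706−820)/2706 = 0.6970; (2706−1780)/2706 = 0.3422; (2706−2460)/2706 = 0.0909.
Raised to α = 0.5: 0.92713; 0.86100; 0.83485; 0.58498; 0.30151.
Sum = 3.509467; FGT(0.5) = 3.509467 / 11 = 0.319.

0.319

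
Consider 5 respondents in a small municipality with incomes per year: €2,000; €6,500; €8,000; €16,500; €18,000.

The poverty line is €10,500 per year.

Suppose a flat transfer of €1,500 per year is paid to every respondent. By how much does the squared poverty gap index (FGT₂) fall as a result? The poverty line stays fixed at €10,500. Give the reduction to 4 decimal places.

Before: below the line — €2,000, €6,500, €8,000; squared poverty gap index (FGT₂) = 0.171429.
After the €1,500 transfer: below the line — €3,500, €8,000, €9,500; squared poverty gap index (FGT₂) = 0.102041.
Reduction = 0.171429 − 0.102041 = 0.0694.

0.0694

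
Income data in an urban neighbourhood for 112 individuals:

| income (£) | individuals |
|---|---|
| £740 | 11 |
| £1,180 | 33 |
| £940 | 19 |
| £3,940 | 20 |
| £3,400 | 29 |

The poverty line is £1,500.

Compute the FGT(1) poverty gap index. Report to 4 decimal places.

0.1760

Poor units: 11×£740, 19×£940, 33×£1,180 (q = 63 of N = 112).
Normalized shortfalls: (1500−740)/1500 = 0.5067 (×11); (1500−940)/1500 = 0.3733 (×19); (1500−1180)/1500 = 0.2133 (×33).
Sum of shortfalls = 19.706667; P₁ averages over all N: 19.706667 / 112 = 0.1760.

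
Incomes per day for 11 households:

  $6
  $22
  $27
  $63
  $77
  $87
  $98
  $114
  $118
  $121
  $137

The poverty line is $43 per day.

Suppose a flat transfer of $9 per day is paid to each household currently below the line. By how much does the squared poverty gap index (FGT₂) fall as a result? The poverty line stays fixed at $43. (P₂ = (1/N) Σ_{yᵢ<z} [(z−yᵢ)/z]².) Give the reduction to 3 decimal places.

Before: below the line — $6, $22, $27; squared poverty gap index (FGT₂) = 0.10158.
After the $9 transfer: below the line — $15, $31, $36; squared poverty gap index (FGT₂) = 0.04804.
Reduction = 0.10158 − 0.04804 = 0.054.

0.054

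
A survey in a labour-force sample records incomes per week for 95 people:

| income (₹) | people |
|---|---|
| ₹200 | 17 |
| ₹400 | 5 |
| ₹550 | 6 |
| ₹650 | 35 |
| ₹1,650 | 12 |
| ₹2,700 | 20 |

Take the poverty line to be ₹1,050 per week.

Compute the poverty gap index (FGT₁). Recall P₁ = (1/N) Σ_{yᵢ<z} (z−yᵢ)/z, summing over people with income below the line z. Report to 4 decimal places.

Below z: 17×₹200, 5×₹400, 6×₹550, 35×₹650 (q = 63 of N = 95).
Relative gaps: (1050−200)/1050 = 0.8095 (×17); (1050−400)/1050 = 0.6190 (×5); (1050−550)/1050 = 0.4762 (×6); (1050−650)/1050 = 0.3810 (×35).
Sum of shortfalls = 33.047619; P₁ averages over all N: 33.047619 / 95 = 0.3479.

0.3479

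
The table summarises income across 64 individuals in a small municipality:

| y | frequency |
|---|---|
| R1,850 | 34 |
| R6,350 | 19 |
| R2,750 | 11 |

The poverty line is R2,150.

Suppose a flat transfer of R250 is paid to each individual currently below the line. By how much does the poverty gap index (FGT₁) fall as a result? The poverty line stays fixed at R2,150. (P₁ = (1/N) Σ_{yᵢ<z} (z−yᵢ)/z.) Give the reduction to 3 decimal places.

Before: below the line — 34×R1,850; poverty gap index (FGT₁) = 0.07413.
After the R250 transfer: below the line — 34×R2,100; poverty gap index (FGT₁) = 0.01235.
Reduction = 0.07413 − 0.01235 = 0.062.

0.062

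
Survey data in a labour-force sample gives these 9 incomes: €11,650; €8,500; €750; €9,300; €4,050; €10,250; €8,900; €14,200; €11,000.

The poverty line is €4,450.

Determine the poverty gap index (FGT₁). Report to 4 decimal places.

0.1024

Poor units: €750, €4,050 (q = 2 of N = 9).
Normalized shortfalls: (4450−750)/4450 = 0.8315; (4450−4050)/4450 = 0.0899.
Σ = 0.921348. Dividing by the full population N = 9 gives P₁ = 0.1024.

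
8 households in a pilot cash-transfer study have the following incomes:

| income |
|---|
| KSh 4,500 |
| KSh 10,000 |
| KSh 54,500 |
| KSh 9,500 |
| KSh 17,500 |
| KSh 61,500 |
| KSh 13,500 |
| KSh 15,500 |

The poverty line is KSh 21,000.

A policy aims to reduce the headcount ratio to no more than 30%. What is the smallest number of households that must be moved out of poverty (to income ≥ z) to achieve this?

4

Currently q = 6 of N = 8 are below the line (H = 0.750).
A headcount ratio of at most 30% allows at most ⌊0.30 × 8⌋ = 2 poor households.
So at least 6 − 2 = 4 must be lifted.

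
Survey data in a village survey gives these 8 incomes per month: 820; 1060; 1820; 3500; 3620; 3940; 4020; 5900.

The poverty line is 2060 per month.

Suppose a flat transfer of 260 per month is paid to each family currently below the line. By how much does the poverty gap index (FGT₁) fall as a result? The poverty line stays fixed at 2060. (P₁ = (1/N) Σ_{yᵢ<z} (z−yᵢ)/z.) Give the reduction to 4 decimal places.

Before: below the line — 820, 1060, 1820; poverty gap index (FGT₁) = 0.150485.
After the 260 transfer: below the line — 1080, 1320; poverty gap index (FGT₁) = 0.104369.
Reduction = 0.150485 − 0.104369 = 0.0461.

0.0461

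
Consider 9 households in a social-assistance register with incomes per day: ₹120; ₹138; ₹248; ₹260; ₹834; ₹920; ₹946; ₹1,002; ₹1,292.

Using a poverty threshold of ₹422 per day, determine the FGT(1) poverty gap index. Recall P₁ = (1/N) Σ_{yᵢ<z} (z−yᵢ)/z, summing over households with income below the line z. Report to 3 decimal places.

Poor units: ₹120, ₹138, ₹248, ₹260 (q = 4 of N = 9).
Normalized shortfalls: (422−120)/422 = 0.7156; (422−138)/422 = 0.6730; (422−248)/422 = 0.4123; (422−260)/422 = 0.3839.
Σ = 2.184834. Dividing by the full population N = 9 gives P₁ = 0.243.

0.243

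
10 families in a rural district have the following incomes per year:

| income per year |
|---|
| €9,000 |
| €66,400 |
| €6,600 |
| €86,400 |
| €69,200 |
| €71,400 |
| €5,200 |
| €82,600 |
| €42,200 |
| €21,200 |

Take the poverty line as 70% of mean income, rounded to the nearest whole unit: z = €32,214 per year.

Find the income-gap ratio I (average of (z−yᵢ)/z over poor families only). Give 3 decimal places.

Incomes under z: €5,200, €6,600, €9,000, €21,200 (q = 4 of N = 10).
Shortfall ratios (z−y)/z: 0.8386, 0.7951, 0.7206, 0.3419; sum = 2.696219.
The income-gap ratio divides by q (the poor only): 2.696219 / 4 = 0.674.

0.674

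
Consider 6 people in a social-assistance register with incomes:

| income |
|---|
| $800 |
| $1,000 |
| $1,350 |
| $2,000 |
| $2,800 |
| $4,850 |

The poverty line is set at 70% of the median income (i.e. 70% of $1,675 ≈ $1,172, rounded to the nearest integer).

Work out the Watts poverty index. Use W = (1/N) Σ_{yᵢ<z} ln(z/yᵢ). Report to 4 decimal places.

0.0901

Below the line: $800, $1,000 (q = 2 of N = 6).
Log shortfalls: ln(1172/800) = 0.3819; ln(1172/1000) = 0.1587.
W = 0.540567 / 6 = 0.0901.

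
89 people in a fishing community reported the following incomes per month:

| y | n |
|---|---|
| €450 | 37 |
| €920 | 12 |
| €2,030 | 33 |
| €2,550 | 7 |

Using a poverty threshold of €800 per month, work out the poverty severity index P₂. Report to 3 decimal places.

Below the line: 37×€450 (q = 37 of N = 89).
Relative gaps: (800−450)/800 = 0.4375 (×37).
Squared: 0.1914 (×37).
Sum = 7.082031; P₂ = 7.082031 / 89 = 0.080.

0.080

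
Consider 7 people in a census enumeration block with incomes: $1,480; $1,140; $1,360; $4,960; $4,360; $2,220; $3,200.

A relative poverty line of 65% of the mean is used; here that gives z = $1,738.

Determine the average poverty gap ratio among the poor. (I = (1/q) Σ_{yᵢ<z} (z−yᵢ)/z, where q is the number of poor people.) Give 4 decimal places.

0.2367

Below the line: $1,140, $1,360, $1,480 (q = 3 of N = 7).
Relative gaps: 0.3441, 0.2175, 0.1484; sum = 0.710012.
I averages over the q = 3 poor units only: 0.710012 / 3 = 0.2367.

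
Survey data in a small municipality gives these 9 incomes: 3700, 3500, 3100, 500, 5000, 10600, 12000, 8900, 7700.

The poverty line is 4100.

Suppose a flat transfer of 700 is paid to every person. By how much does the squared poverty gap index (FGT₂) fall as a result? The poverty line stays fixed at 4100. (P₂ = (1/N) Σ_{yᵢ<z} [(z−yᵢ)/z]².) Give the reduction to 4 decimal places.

0.0395

Before: below the line — 500, 3100, 3500, 3700; squared poverty gap index (FGT₂) = 0.095710.
After the 700 transfer: below the line — 1200, 3800; squared poverty gap index (FGT₂) = 0.056183.
Reduction = 0.095710 − 0.056183 = 0.0395.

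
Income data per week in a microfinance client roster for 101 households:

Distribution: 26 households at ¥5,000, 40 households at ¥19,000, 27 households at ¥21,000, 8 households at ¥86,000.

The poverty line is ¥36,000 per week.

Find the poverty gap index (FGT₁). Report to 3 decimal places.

Poor units: 26×¥5,000, 40×¥19,000, 27×¥21,000 (q = 93 of N = 101).
Shortfall ratios: (36000−5000)/36000 = 0.8611 (×26); (36000−19000)/36000 = 0.4722 (×40); (36000−21000)/36000 = 0.4167 (×27).
Sum of shortfalls = 52.527778; P₁ averages over all N: 52.527778 / 101 = 0.520.

0.520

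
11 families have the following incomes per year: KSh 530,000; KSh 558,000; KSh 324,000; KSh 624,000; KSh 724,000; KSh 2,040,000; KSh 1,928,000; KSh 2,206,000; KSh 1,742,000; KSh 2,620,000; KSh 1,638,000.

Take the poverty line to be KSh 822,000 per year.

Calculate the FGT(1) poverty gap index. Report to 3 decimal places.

0.149

Poor units: KSh 324,000, KSh 530,000, KSh 558,000, KSh 624,000, KSh 724,000 (q = 5 of N = 11).
Relative gaps: (822000−324000)/822000 = 0.6058; (822000−530000)/822000 = 0.3552; (822000−558000)/822000 = 0.3212; (822000−624000)/822000 = 0.2409; (822000−724000)/822000 = 0.1192.
Σ = 1.642336. Dividing by the full population N = 11 gives P₁ = 0.149.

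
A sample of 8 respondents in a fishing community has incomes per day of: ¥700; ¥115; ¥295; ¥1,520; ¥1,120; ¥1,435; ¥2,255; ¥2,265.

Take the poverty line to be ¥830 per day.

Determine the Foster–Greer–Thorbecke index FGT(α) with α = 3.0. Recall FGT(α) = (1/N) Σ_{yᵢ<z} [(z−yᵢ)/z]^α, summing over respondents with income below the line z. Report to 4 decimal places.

Below z: ¥115, ¥295, ¥700 (q = 3 of N = 8).
Shortfall ratios: (830−115)/830 = 0.8614; (830−295)/830 = 0.6446; (830−700)/830 = 0.1566.
Raised to α = 3.0: 0.63927; 0.26781; 0.00384.
Sum = 0.910922; FGT(3.0) = 0.910922 / 8 = 0.1139.

0.1139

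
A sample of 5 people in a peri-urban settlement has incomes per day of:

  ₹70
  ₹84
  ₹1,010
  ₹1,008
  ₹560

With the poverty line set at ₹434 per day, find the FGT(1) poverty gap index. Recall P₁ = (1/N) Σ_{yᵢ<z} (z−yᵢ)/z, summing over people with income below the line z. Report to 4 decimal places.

0.3290

Below z: ₹70, ₹84 (q = 2 of N = 5).
Shortfall ratios: (434−70)/434 = 0.8387; (434−84)/434 = 0.8065.
Sum of shortfalls = 1.645161; P₁ averages over all N: 1.645161 / 5 = 0.3290.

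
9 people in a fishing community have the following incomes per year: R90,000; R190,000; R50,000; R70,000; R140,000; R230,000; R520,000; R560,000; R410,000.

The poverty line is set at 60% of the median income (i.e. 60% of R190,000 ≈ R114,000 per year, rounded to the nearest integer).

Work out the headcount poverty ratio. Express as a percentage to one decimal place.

3 of the 9 people have income below R114,000.
H = 3/9 = 33.3%.

33.3%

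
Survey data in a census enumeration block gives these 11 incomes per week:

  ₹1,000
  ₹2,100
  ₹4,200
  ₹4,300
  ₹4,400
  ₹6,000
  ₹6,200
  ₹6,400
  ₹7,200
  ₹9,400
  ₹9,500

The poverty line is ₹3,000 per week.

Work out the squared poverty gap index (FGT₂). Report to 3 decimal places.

0.049

Incomes under z: ₹1,000, ₹2,100 (q = 2 of N = 11).
Gap ratios (z−y)/z: (3000−1000)/3000 = 0.6667; (3000−2100)/3000 = 0.3000.
Squared: 0.4444; 0.0900.
Sum = 0.534444; P₂ = 0.534444 / 11 = 0.049.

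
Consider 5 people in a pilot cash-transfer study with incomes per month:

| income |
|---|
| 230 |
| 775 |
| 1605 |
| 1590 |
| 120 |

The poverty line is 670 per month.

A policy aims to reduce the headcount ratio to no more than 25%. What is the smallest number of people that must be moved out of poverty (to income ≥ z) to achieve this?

1

2 of the 5 people are poor, so H = 2/5 = 0.400.
A headcount ratio of at most 25% allows at most ⌊0.25 × 5⌋ = 1 poor people.
So at least 2 − 1 = 1 must be lifted.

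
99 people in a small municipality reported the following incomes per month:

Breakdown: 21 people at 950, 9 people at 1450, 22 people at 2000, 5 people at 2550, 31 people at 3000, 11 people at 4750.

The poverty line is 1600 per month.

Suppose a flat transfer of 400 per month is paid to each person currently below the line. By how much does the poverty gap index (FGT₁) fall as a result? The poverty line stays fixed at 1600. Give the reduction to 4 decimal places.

Before: below the line — 21×950, 9×1450; poverty gap index (FGT₁) = 0.094697.
After the 400 transfer: below the line — 21×1350; poverty gap index (FGT₁) = 0.033144.
Reduction = 0.094697 − 0.033144 = 0.0616.

0.0616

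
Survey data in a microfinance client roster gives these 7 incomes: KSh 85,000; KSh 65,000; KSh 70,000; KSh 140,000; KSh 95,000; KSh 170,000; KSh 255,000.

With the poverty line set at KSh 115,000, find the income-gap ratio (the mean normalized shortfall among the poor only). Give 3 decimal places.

0.315

Below z: KSh 65,000, KSh 70,000, KSh 85,000, KSh 95,000 (q = 4 of N = 7).
Relative gaps: 0.4348, 0.3913, 0.2609, 0.1739; sum = 1.260870.
The income-gap ratio divides by q (the poor only): 1.260870 / 4 = 0.315.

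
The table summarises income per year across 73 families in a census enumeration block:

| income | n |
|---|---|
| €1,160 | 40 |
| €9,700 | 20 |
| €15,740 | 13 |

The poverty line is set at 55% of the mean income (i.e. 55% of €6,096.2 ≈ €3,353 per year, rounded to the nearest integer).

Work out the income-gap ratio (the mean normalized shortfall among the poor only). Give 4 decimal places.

Below the line: 40×€1,160 (q = 40 of N = 73).
Shortfall ratios (z−y)/z: 0.6540 (×40); sum = 26.161646.
I averages over the q = 40 poor units only: 26.161646 / 40 = 0.6540.

0.6540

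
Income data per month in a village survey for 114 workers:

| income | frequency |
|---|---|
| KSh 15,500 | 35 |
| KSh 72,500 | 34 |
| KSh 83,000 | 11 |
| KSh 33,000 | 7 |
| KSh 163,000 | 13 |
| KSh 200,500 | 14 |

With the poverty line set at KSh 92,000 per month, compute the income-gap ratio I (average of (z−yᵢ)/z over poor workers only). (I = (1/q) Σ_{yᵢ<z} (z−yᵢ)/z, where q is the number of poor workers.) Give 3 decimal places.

0.481

Poor units: 35×KSh 15,500, 7×KSh 33,000, 34×KSh 72,500, 11×KSh 83,000 (q = 87 of N = 114).
Shortfall ratios (z−y)/z: 0.8315 (×35), 0.6413 (×7), 0.2120 (×34), 0.0978 (×11); sum = 41.875000.
The income-gap ratio divides by q (the poor only): 41.875000 / 87 = 0.481.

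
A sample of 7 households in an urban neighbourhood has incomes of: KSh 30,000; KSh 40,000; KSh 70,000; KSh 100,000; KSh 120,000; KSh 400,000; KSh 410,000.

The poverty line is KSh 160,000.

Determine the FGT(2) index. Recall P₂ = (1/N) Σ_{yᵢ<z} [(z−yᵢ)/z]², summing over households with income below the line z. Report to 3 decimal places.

Below z: KSh 30,000, KSh 40,000, KSh 70,000, KSh 100,000, KSh 120,000 (q = 5 of N = 7).
Shortfall ratios: (160000−30000)/160000 = 0.8125; (160000−40000)/160000 = 0.7500; (160000−70000)/160000 = 0.5625; (160000−100000)/160000 = 0.3750; (160000−120000)/160000 = 0.2500.
Squared: 0.6602; 0.5625; 0.3164; 0.1406; 0.0625.
Sum = 1.742188; P₂ = 1.742188 / 7 = 0.249.

0.249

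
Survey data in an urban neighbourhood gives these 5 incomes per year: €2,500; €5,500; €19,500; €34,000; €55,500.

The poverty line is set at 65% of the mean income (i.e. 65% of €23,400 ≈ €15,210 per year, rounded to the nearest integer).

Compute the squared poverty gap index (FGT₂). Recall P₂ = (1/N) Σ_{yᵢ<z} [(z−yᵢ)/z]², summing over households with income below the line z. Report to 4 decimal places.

0.2212

Incomes under z: €2,500, €5,500 (q = 2 of N = 5).
Shortfall ratios: (15210−2500)/15210 = 0.8356; (15210−5500)/15210 = 0.6384.
Squared: 0.6983; 0.4075.
Sum = 1.105834; P₂ = 1.105834 / 5 = 0.2212.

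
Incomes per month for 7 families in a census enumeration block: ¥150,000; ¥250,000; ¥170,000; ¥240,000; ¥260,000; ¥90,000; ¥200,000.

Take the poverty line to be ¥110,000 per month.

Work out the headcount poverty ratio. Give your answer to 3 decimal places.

0.143

1 of the 7 families have income below ¥110,000.
H = 1/7 = 0.143.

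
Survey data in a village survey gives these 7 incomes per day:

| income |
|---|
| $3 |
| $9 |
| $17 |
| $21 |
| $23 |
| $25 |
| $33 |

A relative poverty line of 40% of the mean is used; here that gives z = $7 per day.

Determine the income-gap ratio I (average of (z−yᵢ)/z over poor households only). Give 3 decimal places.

0.571

Incomes under z: $3 (q = 1 of N = 7).
Relative gaps: 0.5714; sum = 0.571429.
The income-gap ratio divides by q (the poor only): 0.571429 / 1 = 0.571.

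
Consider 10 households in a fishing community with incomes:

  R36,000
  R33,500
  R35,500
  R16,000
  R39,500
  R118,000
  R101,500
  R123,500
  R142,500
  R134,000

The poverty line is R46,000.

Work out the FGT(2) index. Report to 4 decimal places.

Poor units: R16,000, R33,500, R35,500, R36,000, R39,500 (q = 5 of N = 10).
Gap ratios (z−y)/z: (46000−16000)/46000 = 0.6522; (46000−33500)/46000 = 0.2717; (46000−35500)/46000 = 0.2283; (46000−36000)/46000 = 0.2174; (46000−39500)/46000 = 0.1413.
Squared: 0.4253; 0.0738; 0.0521; 0.0473; 0.0200.
Sum = 0.618502; P₂ = 0.618502 / 10 = 0.0619.

0.0619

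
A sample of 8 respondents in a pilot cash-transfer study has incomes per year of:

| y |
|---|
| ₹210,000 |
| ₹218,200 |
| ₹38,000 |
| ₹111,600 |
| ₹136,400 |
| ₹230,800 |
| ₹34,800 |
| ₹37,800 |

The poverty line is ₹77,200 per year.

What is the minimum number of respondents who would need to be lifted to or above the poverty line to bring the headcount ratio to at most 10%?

3

3 of the 8 respondents are poor, so H = 3/8 = 0.375.
A headcount ratio of at most 10% allows at most ⌊0.10 × 8⌋ = 0 poor respondents.
So at least 3 − 0 = 3 must be lifted.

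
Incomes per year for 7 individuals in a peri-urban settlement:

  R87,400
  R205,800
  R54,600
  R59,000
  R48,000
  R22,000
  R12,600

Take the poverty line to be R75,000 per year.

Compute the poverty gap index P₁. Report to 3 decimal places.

Below z: R12,600, R22,000, R48,000, R54,600, R59,000 (q = 5 of N = 7).
Relative gaps: (75000−12600)/75000 = 0.8320; (75000−22000)/75000 = 0.7067; (75000−48000)/75000 = 0.3600; (75000−54600)/75000 = 0.2720; (75000−59000)/75000 = 0.2133.
Sum of shortfalls = 2.384000; P₁ averages over all N: 2.384000 / 7 = 0.341.

0.341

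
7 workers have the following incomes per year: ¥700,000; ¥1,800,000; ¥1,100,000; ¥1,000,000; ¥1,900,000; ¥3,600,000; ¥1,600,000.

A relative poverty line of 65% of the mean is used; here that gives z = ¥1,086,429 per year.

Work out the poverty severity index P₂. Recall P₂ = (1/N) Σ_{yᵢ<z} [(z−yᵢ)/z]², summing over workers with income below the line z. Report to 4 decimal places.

Below the line: ¥700,000, ¥1,000,000 (q = 2 of N = 7).
Gap ratios (z−y)/z: (1086429−700000)/1086429 = 0.3557; (1086429−1000000)/1086429 = 0.0796.
Squared: 0.1265; 0.0063.
Sum = 0.132842; P₂ = 0.132842 / 7 = 0.0190.

0.0190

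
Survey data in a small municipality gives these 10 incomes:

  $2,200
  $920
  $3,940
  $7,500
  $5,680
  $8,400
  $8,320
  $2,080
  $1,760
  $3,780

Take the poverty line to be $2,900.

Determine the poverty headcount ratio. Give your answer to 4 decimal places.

4 of the 10 households have income below $2,900.
H = 4/10 = 0.4000.

0.4000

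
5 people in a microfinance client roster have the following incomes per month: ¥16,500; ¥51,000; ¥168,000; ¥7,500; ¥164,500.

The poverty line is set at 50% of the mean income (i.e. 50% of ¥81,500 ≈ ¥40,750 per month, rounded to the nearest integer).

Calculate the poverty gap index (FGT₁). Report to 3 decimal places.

0.282

Poor units: ¥7,500, ¥16,500 (q = 2 of N = 5).
Normalized shortfalls: (40750−7500)/40750 = 0.8160; (40750−16500)/40750 = 0.5951.
Sum of shortfalls = 1.411043; P₁ averages over all N: 1.411043 / 5 = 0.282.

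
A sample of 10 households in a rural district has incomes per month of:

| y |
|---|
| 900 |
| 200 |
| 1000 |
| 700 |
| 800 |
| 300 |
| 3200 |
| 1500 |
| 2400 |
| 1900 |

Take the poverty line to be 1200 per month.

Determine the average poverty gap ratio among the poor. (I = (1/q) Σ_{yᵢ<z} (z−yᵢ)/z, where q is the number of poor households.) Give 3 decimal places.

Below z: 200, 300, 700, 800, 900, 1000 (q = 6 of N = 10).
Relative gaps: 0.8333, 0.7500, 0.4167, 0.3333, 0.2500, 0.1667; sum = 2.750000.
The income-gap ratio divides by q (the poor only): 2.750000 / 6 = 0.458.

0.458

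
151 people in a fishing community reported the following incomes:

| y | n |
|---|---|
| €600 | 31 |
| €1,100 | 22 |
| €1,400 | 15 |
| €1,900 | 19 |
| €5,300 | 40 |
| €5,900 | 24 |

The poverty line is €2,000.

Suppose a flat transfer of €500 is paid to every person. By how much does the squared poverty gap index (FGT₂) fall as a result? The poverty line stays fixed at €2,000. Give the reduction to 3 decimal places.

0.092

Before: below the line — 31×€600, 22×€1,100, 15×€1,400, 19×€1,900; squared poverty gap index (FGT₂) = 0.13935.
After the €500 transfer: below the line — 31×€1,100, 22×€1,600, 15×€1,900; squared poverty gap index (FGT₂) = 0.04765.
Reduction = 0.13935 − 0.04765 = 0.092.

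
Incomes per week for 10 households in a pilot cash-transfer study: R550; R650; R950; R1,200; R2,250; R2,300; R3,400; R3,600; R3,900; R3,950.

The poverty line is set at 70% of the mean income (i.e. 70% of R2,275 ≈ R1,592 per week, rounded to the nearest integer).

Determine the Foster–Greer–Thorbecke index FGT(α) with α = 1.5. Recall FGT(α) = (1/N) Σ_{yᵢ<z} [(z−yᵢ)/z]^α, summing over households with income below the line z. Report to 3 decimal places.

Poor units: R550, R650, R950, R1,200 (q = 4 of N = 10).
Normalized shortfalls: (1592−550)/1592 = 0.6545; (1592−650)/1592 = 0.5917; (1592−950)/1592 = 0.4033; (1592−1200)/1592 = 0.2462.
Raised to α = 1.5: 0.52953; 0.45516; 0.25609; 0.12218.
Sum = 1.362954; FGT(1.5) = 1.362954 / 10 = 0.136.

0.136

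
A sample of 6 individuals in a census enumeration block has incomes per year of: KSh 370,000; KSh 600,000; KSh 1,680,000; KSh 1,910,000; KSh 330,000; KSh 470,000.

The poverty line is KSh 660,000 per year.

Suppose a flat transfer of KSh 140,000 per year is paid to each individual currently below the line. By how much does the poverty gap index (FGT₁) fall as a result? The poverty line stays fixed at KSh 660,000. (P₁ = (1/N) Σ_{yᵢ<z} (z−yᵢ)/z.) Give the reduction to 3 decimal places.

0.121

Before: below the line — KSh 330,000, KSh 370,000, KSh 470,000, KSh 600,000; poverty gap index (FGT₁) = 0.21970.
After the KSh 140,000 transfer: below the line — KSh 470,000, KSh 510,000, KSh 610,000; poverty gap index (FGT₁) = 0.09848.
Reduction = 0.21970 − 0.09848 = 0.121.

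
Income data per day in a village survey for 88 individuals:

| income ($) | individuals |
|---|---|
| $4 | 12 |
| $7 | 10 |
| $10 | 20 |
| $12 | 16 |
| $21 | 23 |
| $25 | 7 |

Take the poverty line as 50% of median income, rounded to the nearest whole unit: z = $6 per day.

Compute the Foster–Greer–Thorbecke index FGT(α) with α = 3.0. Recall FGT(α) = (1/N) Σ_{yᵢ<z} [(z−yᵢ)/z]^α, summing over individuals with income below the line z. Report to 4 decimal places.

Below z: 12×$4 (q = 12 of N = 88).
Shortfall ratios: (6−4)/6 = 0.3333 (×12).
Raised to α = 3.0: 0.03704 (×12).
Sum = 0.444444; FGT(3.0) = 0.444444 / 88 = 0.0051.

0.0051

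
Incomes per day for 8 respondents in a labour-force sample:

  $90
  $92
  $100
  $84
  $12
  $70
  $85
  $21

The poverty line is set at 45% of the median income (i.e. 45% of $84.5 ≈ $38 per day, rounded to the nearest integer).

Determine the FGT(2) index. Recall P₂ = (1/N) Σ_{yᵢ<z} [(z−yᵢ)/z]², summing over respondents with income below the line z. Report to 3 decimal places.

0.084

Below z: $12, $21 (q = 2 of N = 8).
Gap ratios (z−y)/z: (38−12)/38 = 0.6842; (38−21)/38 = 0.4474.
Squared: 0.4681; 0.2001.
Sum = 0.668283; P₂ = 0.668283 / 8 = 0.084.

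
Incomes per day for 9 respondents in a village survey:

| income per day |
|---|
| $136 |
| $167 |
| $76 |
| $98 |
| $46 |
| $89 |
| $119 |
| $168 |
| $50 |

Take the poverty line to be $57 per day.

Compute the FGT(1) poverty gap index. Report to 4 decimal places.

Incomes under z: $46, $50 (q = 2 of N = 9).
Shortfall ratios: (57−46)/57 = 0.1930; (57−50)/57 = 0.1228.
Σ = 0.315789. Dividing by the full population N = 9 gives P₁ = 0.0351.

0.0351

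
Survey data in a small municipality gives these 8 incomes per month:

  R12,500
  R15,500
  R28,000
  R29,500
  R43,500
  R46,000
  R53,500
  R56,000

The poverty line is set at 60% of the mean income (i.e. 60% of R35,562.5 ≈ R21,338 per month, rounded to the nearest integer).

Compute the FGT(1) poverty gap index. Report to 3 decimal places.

Incomes under z: R12,500, R15,500 (q = 2 of N = 8).
Relative gaps: (21338−12500)/21338 = 0.4142; (21338−15500)/21338 = 0.2736.
Σ = 0.687787. Dividing by the full population N = 8 gives P₁ = 0.086.

0.086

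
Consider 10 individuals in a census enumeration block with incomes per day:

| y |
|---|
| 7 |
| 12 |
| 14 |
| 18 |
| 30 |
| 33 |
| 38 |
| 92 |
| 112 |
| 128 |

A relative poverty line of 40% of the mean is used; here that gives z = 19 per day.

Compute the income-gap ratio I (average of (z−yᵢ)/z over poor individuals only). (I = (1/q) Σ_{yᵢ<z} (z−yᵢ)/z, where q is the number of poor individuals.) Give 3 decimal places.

0.329

Below z: 7, 12, 14, 18 (q = 4 of N = 10).
Shortfall ratios (z−y)/z: 0.6316, 0.3684, 0.2632, 0.0526; sum = 1.315789.
The income-gap ratio divides by q (the poor only): 1.315789 / 4 = 0.329.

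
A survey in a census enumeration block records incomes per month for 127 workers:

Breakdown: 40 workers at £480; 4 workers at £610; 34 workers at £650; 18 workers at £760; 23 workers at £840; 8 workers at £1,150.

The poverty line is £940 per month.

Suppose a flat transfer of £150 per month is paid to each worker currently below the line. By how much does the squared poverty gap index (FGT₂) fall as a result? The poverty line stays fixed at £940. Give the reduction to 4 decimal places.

0.0705

Before: below the line — 40×£480, 4×£610, 34×£650, 18×£760, 23×£840; squared poverty gap index (FGT₂) = 0.112035.
After the £150 transfer: below the line — 40×£630, 4×£760, 34×£800, 18×£910; squared poverty gap index (FGT₂) = 0.041493.
Reduction = 0.112035 − 0.041493 = 0.0705.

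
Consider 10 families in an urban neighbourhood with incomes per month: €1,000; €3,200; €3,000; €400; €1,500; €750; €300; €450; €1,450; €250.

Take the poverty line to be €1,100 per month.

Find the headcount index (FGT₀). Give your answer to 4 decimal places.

0.6000

6 of the 10 families have income below €1,100.
H = 6/10 = 0.6000.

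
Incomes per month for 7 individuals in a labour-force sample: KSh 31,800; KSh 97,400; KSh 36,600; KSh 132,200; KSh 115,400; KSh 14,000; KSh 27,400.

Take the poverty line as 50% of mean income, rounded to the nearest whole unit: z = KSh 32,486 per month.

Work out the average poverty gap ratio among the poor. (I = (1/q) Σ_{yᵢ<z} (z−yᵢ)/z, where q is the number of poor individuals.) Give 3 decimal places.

Incomes under z: KSh 14,000, KSh 27,400, KSh 31,800 (q = 3 of N = 7).
Shortfall ratios (z−y)/z: 0.5690, 0.1566, 0.0211; sum = 0.746722.
The income-gap ratio divides by q (the poor only): 0.746722 / 3 = 0.249.

0.249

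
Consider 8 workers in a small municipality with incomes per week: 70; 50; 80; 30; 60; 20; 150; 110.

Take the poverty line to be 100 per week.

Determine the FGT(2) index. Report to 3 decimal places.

0.209

Poor units: 20, 30, 50, 60, 70, 80 (q = 6 of N = 8).
Shortfall ratios: (100−20)/100 = 0.8000; (100−30)/100 = 0.7000; (100−50)/100 = 0.5000; (100−60)/100 = 0.4000; (100−70)/100 = 0.3000; (100−80)/100 = 0.2000.
Squared: 0.6400; 0.4900; 0.2500; 0.1600; 0.0900; 0.0400.
Sum = 1.670000; P₂ = 1.670000 / 8 = 0.209.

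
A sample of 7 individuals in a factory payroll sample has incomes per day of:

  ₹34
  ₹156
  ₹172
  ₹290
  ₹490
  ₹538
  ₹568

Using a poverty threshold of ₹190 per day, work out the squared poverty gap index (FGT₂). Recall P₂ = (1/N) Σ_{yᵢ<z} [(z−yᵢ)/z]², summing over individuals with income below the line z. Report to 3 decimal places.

Incomes under z: ₹34, ₹156, ₹172 (q = 3 of N = 7).
Shortfall ratios: (190−34)/190 = 0.8211; (190−156)/190 = 0.1789; (190−172)/190 = 0.0947.
Squared: 0.6741; 0.0320; 0.0090.
Sum = 0.715125; P₂ = 0.715125 / 7 = 0.102.

0.102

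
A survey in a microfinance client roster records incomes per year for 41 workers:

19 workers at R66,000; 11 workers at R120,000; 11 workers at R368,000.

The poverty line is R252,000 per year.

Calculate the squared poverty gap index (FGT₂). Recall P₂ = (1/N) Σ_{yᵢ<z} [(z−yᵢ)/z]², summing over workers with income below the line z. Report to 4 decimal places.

0.3261

Below the line: 19×R66,000, 11×R120,000 (q = 30 of N = 41).
Normalized shortfalls: (252000−66000)/252000 = 0.7381 (×19); (252000−120000)/252000 = 0.5238 (×11).
Squared: 0.5448 (×19); 0.2744 (×11).
Sum = 13.369048; P₂ = 13.369048 / 41 = 0.3261.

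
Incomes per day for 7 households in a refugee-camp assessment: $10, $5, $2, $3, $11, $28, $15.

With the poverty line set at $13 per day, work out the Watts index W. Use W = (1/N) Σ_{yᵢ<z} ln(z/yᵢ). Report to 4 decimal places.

0.6747

Below the line: $2, $3, $5, $10, $11 (q = 5 of N = 7).
Log gaps: ln(13/2) = 1.8718; ln(13/3) = 1.4663; ln(13/5) = 0.9555; ln(13/10) = 0.2624; ln(13/11) = 0.1671.
W = 4.723069 / 7 = 0.6747.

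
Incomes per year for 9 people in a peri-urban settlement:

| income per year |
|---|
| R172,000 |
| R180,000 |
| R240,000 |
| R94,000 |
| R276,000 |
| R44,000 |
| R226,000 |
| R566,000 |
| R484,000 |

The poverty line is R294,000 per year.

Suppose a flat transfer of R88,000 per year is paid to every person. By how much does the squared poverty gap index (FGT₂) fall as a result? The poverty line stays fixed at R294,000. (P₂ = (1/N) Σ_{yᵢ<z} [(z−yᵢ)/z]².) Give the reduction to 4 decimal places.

Before: below the line — R44,000, R94,000, R172,000, R180,000, R226,000, R240,000, R276,000; squared poverty gap index (FGT₂) = 0.177709.
After the R88,000 transfer: below the line — R132,000, R182,000, R260,000, R268,000; squared poverty gap index (FGT₂) = 0.052216.
Reduction = 0.177709 − 0.052216 = 0.1255.

0.1255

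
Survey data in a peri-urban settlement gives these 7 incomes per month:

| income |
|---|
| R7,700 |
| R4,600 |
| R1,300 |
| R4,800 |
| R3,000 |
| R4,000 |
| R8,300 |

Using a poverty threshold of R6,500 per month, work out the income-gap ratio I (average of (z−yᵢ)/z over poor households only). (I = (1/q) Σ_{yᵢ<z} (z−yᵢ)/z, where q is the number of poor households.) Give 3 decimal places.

Poor units: R1,300, R3,000, R4,000, R4,600, R4,800 (q = 5 of N = 7).
Shortfall ratios (z−y)/z: 0.8000, 0.5385, 0.3846, 0.2923, 0.2615; sum = 2.276923.
I averages over the q = 5 poor units only: 2.276923 / 5 = 0.455.

0.455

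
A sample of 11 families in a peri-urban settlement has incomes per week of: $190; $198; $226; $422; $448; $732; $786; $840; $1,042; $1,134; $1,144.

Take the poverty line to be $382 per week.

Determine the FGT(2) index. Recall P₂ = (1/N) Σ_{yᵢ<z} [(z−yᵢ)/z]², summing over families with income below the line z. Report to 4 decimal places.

Below the line: $190, $198, $226 (q = 3 of N = 11).
Normalized shortfalls: (382−190)/382 = 0.5026; (382−198)/382 = 0.4817; (382−226)/382 = 0.4084.
Squared: 0.2526; 0.2320; 0.1668.
Sum = 0.651408; P₂ = 0.651408 / 11 = 0.0592.

0.0592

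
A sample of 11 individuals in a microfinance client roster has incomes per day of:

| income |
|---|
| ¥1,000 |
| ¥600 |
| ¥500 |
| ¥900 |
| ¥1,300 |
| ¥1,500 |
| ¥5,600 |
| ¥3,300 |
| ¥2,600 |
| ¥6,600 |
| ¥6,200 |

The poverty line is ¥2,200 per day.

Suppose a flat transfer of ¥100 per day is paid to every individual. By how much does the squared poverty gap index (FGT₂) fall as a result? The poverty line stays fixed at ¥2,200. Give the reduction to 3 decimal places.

0.027

Before: below the line — ¥500, ¥600, ¥900, ¥1,000, ¥1,300, ¥1,500; squared poverty gap index (FGT₂) = 0.18557.
After the ¥100 transfer: below the line — ¥600, ¥700, ¥1,000, ¥1,100, ¥1,400, ¥1,600; squared poverty gap index (FGT₂) = 0.15890.
Reduction = 0.18557 − 0.15890 = 0.027.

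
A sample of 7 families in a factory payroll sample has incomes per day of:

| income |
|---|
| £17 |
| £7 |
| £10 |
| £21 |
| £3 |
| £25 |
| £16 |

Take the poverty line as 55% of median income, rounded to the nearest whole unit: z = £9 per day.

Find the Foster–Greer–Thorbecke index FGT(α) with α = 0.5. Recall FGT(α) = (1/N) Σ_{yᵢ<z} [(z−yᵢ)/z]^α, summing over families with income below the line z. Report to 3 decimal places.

Poor units: £3, £7 (q = 2 of N = 7).
Gap ratios (z−y)/z: (9−3)/9 = 0.6667; (9−7)/9 = 0.2222.
Raised to α = 0.5: 0.81650; 0.47140.
Sum = 1.287901; FGT(0.5) = 1.287901 / 7 = 0.184.

0.184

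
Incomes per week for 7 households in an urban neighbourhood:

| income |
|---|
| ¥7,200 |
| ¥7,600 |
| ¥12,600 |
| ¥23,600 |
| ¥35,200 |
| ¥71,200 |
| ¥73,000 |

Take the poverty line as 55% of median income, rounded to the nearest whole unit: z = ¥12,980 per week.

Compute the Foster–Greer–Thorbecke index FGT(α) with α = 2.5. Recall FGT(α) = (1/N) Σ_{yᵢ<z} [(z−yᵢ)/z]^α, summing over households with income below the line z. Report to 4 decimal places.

Poor units: ¥7,200, ¥7,600, ¥12,600 (q = 3 of N = 7).
Gap ratios (z−y)/z: (12980−7200)/12980 = 0.4453; (12980−7600)/12980 = 0.4145; (12980−12600)/12980 = 0.0293.
Raised to α = 2.5: 0.13232; 0.11060; 0.00015.
Sum = 0.243072; FGT(2.5) = 0.243072 / 7 = 0.0347.

0.0347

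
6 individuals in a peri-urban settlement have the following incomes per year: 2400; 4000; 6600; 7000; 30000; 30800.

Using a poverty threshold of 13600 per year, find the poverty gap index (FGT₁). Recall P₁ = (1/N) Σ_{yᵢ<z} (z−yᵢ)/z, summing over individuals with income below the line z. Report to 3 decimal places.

Below the line: 2400, 4000, 6600, 7000 (q = 4 of N = 6).
Normalized shortfalls: (13600−2400)/13600 = 0.8235; (13600−4000)/13600 = 0.7059; (13600−6600)/13600 = 0.5147; (13600−7000)/13600 = 0.4853.
Sum of shortfalls = 2.529412; P₁ averages over all N: 2.529412 / 6 = 0.422.

0.422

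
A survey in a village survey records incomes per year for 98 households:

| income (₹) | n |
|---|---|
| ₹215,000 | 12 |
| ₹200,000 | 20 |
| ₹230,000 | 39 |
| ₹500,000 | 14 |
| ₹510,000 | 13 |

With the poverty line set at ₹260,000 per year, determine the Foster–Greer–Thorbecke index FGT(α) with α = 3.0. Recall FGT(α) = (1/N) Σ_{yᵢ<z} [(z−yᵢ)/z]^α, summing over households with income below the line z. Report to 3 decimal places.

0.004

Poor units: 20×₹200,000, 12×₹215,000, 39×₹230,000 (q = 71 of N = 98).
Shortfall ratios: (260000−200000)/260000 = 0.2308 (×20); (260000−215000)/260000 = 0.1731 (×12); (260000−230000)/260000 = 0.1154 (×39).
Raised to α = 3.0: 0.01229 (×20); 0.00518 (×12); 0.00154 (×39).
Sum = 0.367916; FGT(3.0) = 0.367916 / 98 = 0.004.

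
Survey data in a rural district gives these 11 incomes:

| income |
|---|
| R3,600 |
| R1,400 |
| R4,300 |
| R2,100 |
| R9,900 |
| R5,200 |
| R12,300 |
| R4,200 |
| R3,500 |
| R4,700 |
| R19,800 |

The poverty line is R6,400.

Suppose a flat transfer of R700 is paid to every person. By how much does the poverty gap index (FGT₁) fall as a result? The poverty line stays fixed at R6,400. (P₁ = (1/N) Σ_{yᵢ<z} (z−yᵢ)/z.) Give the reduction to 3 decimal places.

Before: below the line — R1,400, R2,100, R3,500, R3,600, R4,200, R4,300, R4,700, R5,200; poverty gap index (FGT₁) = 0.31534.
After the R700 transfer: below the line — R2,100, R2,800, R4,200, R4,300, R4,900, R5,000, R5,400, R5,900; poverty gap index (FGT₁) = 0.23580.
Reduction = 0.31534 − 0.23580 = 0.080.

0.080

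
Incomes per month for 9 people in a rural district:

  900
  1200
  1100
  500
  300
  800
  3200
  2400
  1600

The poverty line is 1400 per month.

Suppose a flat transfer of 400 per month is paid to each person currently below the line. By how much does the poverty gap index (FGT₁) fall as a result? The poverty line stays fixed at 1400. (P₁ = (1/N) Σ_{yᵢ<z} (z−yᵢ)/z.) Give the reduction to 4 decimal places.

0.1667

Before: below the line — 300, 500, 800, 900, 1100, 1200; poverty gap index (FGT₁) = 0.285714.
After the 400 transfer: below the line — 700, 900, 1200, 1300; poverty gap index (FGT₁) = 0.119048.
Reduction = 0.285714 − 0.119048 = 0.1667.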